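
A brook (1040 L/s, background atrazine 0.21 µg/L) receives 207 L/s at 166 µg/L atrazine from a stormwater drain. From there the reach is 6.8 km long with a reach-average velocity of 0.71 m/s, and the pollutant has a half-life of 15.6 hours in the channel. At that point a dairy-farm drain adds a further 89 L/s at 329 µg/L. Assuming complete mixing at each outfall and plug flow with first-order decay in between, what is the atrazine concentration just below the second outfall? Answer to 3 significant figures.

Mass balance: C = (1040·0.2100 + 207.0·166.0) / 1247 = 34580/1247 = 27.73 µg/L; combined flow 1247 L/s.
Travel time t = 6.8·1000 / 0.71 = 9577 s = 2.660 h.
Half-life 15.6 h → k = ln 2 / 15.6 = 0.04443 h⁻¹ = 1.066 d⁻¹.
After decay, C = 27.73 × e^(−kt) = 27.73 × 0.8885 = 24.64 µg/L.
At the second outfall, C = (1247·24.64 + 89.00·329.0) / (1247 + 89.00) = 44.91 µg/L.

44.9 µg/L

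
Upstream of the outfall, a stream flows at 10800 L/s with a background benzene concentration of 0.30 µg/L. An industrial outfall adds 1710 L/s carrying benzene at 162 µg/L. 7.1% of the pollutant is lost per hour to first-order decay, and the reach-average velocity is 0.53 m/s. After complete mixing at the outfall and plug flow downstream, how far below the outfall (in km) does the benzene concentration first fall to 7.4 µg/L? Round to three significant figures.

Mixed concentration C = ΣQC/ΣQ = (10800·0.3000 + 1710·162.0) / 12510 = 280300/12510 = 22.40 µg/L.
7.1%/h lost → k = −ln(1 − 0.071) = 0.07365 h⁻¹.
Set 22.40·exp(−k·t) = 7.4 → t = ln(22.40/7.4)/k = 54150 s = 15.04 h.
Distance = v·t = 0.53·54150 = 28700 m = 28.70 km.

28.7 km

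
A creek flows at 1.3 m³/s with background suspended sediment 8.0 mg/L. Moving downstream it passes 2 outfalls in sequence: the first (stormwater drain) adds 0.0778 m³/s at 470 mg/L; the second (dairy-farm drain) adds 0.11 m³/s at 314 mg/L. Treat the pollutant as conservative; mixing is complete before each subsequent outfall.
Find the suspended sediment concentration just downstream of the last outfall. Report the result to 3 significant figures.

54.8 mg/L

Outfall 1: combined Q = 1.378 m³/s; C = (1.300·8.000 + 0.07780·470.0)/1.378 = 34.09 mg/L.
Outfall 2: combined Q = 1.488 m³/s; C = (1.378·34.09 + 0.1100·314.0)/1.488 = 54.78 mg/L.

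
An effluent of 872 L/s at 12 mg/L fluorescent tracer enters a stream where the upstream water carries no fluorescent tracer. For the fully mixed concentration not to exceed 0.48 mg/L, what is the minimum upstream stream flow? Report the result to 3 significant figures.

Set C_mix = 0.48: (Q·0 + 872.0·12.00) / (Q + 872.0) = 0.48
→ Q = 872.0·(12.00 − 0.48)/(0.48 − 0) = 20930 L/s.

20900 L/s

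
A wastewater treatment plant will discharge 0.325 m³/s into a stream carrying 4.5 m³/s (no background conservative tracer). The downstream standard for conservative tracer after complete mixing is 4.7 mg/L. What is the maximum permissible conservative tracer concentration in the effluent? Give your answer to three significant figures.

At the limit, (Qr·Cr + Qe·Cₑ)/(Qr + Qe) = 4.7:
Cₑ = (4.825·4.7 − 4.500·0) / 0.3250 = 69.78 mg/L.

69.8 mg/L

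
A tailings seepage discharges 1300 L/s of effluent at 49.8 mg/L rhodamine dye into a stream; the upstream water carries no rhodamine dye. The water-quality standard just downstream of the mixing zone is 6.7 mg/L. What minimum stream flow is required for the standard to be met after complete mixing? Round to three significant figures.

8360 L/s

Set C_mix = 6.7: (Q·0 + 1300·49.80) / (Q + 1300) = 6.7
→ Q = 1300·(49.80 − 6.7)/(6.7 − 0) = 8363 L/s.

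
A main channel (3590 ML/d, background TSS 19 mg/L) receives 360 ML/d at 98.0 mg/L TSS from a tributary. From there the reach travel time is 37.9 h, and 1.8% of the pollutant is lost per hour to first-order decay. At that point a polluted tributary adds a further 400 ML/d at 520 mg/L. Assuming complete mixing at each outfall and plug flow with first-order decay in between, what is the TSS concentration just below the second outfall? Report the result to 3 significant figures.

Mass balance: C = (3590·19.00 + 360.0·98.00) / 3950 = 103500/3950 = 26.20 mg/L; combined flow 3950 ML/d.
1.8%/h lost → k = −ln(1 − 0.018) = 0.01816 h⁻¹.
Decay over the reach: 26.20·exp(−kt) = 26.20·0.5024 = 13.16 mg/L.
At the second outfall, C = (3950·13.16 + 400.0·520.0) / (3950 + 400.0) = 59.77 mg/L.

59.8 mg/L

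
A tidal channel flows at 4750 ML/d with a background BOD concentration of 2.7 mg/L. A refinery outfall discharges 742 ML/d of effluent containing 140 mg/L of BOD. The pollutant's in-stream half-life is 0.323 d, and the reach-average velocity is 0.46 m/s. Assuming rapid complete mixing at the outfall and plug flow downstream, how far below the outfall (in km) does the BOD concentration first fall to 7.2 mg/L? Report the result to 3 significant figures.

Flow-weighted average: C = (4750·2.700 + 742.0·140.0) / 5492 = 116700/5492 = 21.25 mg/L.
Half-life 0.323 d → k = ln 2 / 0.323 = 2.146 d⁻¹.
Set 21.25·exp(−k·t) = 7.2 → t = ln(21.25/7.2)/k = 43570 s = 12.10 h.
Distance = v·t = 0.46·43570 = 20040 m = 20.04 km.

20.0 km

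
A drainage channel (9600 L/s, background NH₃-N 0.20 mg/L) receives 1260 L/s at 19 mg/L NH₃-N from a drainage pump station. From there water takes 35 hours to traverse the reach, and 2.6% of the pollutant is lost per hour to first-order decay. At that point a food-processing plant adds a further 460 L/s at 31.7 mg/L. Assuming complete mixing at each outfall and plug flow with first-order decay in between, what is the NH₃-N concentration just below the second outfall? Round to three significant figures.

2.20 mg/L

Flow-weighted average: C = (9600·0.2000 + 1260·19.00) / 10860 = 25860/10860 = 2.381 mg/L; combined flow 10860 L/s.
2.6%/h lost → k = −ln(1 − 0.026) = 0.02634 h⁻¹.
First-order decay: C = 2.381·exp(−k·t) = 2.381·0.3977 = 0.9470 mg/L.
Second outfall: C = (10860·0.9470 + 460.0·31.70)/11320 = 2.197 mg/L.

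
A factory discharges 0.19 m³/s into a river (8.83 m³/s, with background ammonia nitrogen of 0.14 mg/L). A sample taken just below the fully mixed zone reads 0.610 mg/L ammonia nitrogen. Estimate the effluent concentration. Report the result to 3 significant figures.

Mass balance: 8.830·0.1400 + 0.1900·Cₑ = 9.020·0.6100
→ Cₑ = (9.020·0.6100 − 8.830·0.1400) / 0.1900 = 22.45 mg/L.

22.5 mg/L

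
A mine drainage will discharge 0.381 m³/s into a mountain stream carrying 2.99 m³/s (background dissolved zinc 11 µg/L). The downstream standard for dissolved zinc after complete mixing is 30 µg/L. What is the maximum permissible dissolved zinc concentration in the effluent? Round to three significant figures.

179 µg/L

At the limit, (Qr·Cr + Qe·Cₑ)/(Qr + Qe) = 30:
Cₑ = (3.371·30 − 2.990·11.00) / 0.3810 = 179.1 µg/L.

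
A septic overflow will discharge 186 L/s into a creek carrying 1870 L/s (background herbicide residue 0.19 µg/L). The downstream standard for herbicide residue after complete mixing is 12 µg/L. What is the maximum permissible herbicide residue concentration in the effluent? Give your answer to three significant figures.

131 µg/L

At the limit, (Qr·Cr + Qe·Cₑ)/(Qr + Qe) = 12:
Cₑ = (2056·12 − 1870·0.1900) / 186.0 = 130.7 µg/L.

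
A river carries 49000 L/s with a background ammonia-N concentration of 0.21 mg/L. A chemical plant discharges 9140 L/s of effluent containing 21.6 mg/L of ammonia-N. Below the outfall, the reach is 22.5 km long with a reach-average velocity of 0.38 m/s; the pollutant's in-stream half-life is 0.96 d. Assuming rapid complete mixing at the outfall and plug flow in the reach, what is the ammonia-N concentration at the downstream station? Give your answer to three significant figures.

2.18 mg/L

Mixed concentration C = ΣQC/ΣQ = (49000·0.2100 + 9140·21.60) / 58140 = 207700/58140 = 3.573 mg/L.
Travel time t = 22.5·1000 / 0.38 = 59210 s = 16.45 h.
Half-life 0.96 d → k = ln 2 / 0.96 = 0.7220 d⁻¹.
Applying C = C₀e^(−kt): 3.573 × 0.6097 = 2.178 mg/L.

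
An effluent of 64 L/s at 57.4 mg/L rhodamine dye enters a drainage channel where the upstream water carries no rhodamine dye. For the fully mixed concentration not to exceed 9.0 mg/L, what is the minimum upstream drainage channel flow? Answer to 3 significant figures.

344 L/s

Set C_mix = 9.0: (Q·0 + 64.00·57.40) / (Q + 64.00) = 9.0
→ Q = 64.00·(57.40 − 9.0)/(9.0 − 0) = 344.2 L/s.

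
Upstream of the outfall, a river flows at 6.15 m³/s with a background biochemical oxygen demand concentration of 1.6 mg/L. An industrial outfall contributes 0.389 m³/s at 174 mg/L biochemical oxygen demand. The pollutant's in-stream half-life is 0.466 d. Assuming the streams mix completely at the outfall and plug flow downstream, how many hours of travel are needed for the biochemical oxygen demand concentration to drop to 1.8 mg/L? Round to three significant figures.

Flow-weighted average: C = (6.150·1.600 + 0.3890·174.0) / 6.539 = 77.53/6.539 = 11.86 mg/L.
Half-life 0.466 d → k = ln 2 / 0.466 = 1.487 d⁻¹.
11.86·exp(−k·t) = 1.8 → t = ln(11.86/1.8)/k = 109500 s = 30.42 h.

30.4 h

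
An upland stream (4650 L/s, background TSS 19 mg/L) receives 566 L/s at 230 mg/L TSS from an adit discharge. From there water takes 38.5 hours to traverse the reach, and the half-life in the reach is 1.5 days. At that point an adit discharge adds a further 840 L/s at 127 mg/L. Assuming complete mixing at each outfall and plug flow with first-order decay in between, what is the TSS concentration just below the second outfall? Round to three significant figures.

Conservation of mass: C = (4650·19.00 + 566.0·230.0) / 5216 = 218500/5216 = 41.90 mg/L; combined flow 5216 L/s.
Half-life 1.5 d → k = ln 2 / 1.5 = 0.4621 d⁻¹.
Decay over the reach: 41.90·exp(−kt) = 41.90·0.4765 = 19.96 mg/L.
Second outfall: C = (5216·19.96 + 840.0·127.0)/6056 = 34.81 mg/L.

34.8 mg/L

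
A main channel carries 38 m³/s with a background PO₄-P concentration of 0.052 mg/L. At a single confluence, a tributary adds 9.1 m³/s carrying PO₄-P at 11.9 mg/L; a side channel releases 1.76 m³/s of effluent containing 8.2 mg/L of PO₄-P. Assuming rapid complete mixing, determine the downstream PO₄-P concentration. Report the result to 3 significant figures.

After mixing, C = (38.00·0.05200 + 9.100·11.90 + 1.760·8.200) / 48.86 = 124.7/48.86 = 2.552 mg/L.

2.55 mg/L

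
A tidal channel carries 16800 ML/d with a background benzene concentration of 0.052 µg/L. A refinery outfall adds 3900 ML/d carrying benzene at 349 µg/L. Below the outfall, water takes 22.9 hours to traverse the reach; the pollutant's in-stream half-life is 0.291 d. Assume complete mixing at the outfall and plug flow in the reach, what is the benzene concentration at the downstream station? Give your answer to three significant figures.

After mixing, C = (16800·0.05200 + 3900·349.0) / 20700 = 1362000/20700 = 65.80 µg/L.
Half-life 0.291 d → k = ln 2 / 0.291 = 2.382 d⁻¹.
Applying C = C₀e^(−kt): 65.80 × 0.1030 = 6.779 µg/L.

6.78 µg/L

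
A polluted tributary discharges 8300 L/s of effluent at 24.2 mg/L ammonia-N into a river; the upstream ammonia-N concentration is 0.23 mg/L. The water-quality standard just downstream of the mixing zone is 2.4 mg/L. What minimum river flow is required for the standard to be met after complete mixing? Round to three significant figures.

Set C_mix = 2.4: (Q·0.2300 + 8300·24.20) / (Q + 8300) = 2.4
→ Q = 8300·(24.20 − 2.4)/(2.4 − 0.2300) = 83380 L/s.

83400 L/s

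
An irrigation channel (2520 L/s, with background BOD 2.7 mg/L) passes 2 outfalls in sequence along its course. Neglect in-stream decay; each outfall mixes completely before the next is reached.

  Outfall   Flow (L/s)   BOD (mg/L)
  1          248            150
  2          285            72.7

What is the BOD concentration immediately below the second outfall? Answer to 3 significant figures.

Below outfall 1: Q → 2768 L/s, C = (2520·2.700 + 248.0·150.0)/2768 = 15.90 mg/L.
Below outfall 2: Q → 3053 L/s, C = (2768·15.90 + 285.0·72.70)/3053 = 21.20 mg/L.

21.2 mg/L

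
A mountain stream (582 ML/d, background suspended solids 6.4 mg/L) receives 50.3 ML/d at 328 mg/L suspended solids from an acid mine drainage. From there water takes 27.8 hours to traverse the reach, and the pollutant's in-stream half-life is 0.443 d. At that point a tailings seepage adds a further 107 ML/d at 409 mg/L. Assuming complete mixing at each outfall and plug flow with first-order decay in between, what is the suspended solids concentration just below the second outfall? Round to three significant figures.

63.7 mg/L

Flow-weighted average: C = (582.0·6.400 + 50.30·328.0) / 632.3 = 20220/632.3 = 31.98 mg/L; combined flow 632.3 ML/d.
Half-life 0.443 d → k = ln 2 / 0.443 = 1.565 d⁻¹.
Applying C = C₀e^(−kt): 31.98 × 0.1633 = 5.222 mg/L.
Second outfall: C = (632.3·5.222 + 107.0·409.0)/739.3 = 63.66 mg/L.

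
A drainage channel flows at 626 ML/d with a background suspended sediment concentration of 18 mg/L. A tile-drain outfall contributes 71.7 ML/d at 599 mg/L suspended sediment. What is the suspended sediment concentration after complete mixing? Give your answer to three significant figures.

After mixing, C = (626.0·18.00 + 71.70·599.0) / 697.7 = 54220/697.7 = 77.71 mg/L.

77.7 mg/L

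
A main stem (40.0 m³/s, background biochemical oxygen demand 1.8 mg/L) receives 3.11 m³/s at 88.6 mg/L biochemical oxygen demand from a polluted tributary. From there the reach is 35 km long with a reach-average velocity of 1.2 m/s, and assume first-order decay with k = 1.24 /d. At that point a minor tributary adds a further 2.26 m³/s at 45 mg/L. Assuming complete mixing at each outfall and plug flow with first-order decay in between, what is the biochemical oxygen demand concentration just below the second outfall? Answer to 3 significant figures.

7.28 mg/L

Mixed concentration C = ΣQC/ΣQ = (40.00·1.800 + 3.110·88.60) / 43.11 = 347.5/43.11 = 8.062 mg/L; combined flow 43.11 m³/s.
Travel time t = 35·1000 / 1.2 = 29170 s = 8.102 h.
Decay over the reach: 8.062·exp(−kt) = 8.062·0.6580 = 5.304 mg/L.
At the second outfall, C = (43.11·5.304 + 2.260·45.00) / (43.11 + 2.260) = 7.282 mg/L.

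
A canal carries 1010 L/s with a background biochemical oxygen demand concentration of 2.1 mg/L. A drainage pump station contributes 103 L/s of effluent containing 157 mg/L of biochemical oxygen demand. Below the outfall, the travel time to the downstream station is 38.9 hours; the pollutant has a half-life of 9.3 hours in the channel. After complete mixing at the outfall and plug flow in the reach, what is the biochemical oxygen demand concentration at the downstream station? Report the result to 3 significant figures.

0.905 mg/L

Conservation of mass: C = (1010·2.100 + 103.0·157.0) / 1113 = 18290/1113 = 16.43 mg/L.
Half-life 9.3 h → k = ln 2 / 9.3 = 0.07453 h⁻¹ = 1.789 d⁻¹.
First-order decay: C = 16.43·exp(−k·t) = 16.43·0.05506 = 0.9049 mg/L.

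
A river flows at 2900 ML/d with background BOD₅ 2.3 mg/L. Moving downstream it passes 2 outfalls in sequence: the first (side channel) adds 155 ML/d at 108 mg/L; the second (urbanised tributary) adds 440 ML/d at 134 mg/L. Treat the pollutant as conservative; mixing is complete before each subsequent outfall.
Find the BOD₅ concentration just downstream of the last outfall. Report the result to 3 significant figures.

23.6 mg/L

Below outfall 1: Q → 3055 ML/d, C = (2900·2.300 + 155.0·108.0)/3055 = 7.663 mg/L.
Below outfall 2: Q → 3495 ML/d, C = (3055·7.663 + 440.0·134.0)/3495 = 23.57 mg/L.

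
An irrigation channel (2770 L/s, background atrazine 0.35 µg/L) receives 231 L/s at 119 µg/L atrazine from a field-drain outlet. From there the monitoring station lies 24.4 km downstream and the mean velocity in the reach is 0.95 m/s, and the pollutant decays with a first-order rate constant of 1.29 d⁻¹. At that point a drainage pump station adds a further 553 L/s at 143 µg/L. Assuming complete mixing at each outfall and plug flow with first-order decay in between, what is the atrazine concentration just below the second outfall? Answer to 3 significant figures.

Conservation of mass: C = (2770·0.3500 + 231.0·119.0) / 3001 = 28460/3001 = 9.483 µg/L; combined flow 3001 L/s.
Travel time t = 24.4·1000 / 0.95 = 25680 s = 7.135 h.
Applying C = C₀e^(−kt): 9.483 × 0.6815 = 6.463 µg/L.
Second outfall: C = (3001·6.463 + 553.0·143.0)/3554 = 27.71 µg/L.

27.7 µg/L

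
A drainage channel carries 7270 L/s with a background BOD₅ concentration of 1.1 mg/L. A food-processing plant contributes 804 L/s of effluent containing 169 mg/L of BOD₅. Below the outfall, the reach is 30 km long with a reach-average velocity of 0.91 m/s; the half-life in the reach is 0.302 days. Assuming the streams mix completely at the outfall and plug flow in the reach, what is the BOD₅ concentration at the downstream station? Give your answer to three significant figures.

Mixed concentration C = ΣQC/ΣQ = (7270·1.100 + 804.0·169.0) / 8074 = 143900/8074 = 17.82 mg/L.
Travel time t = 30·1000 / 0.91 = 32970 s = 9.158 h.
Half-life 0.302 d → k = ln 2 / 0.302 = 2.295 d⁻¹.
First-order decay: C = 17.82·exp(−k·t) = 17.82·0.4165 = 7.423 mg/L.

7.42 mg/L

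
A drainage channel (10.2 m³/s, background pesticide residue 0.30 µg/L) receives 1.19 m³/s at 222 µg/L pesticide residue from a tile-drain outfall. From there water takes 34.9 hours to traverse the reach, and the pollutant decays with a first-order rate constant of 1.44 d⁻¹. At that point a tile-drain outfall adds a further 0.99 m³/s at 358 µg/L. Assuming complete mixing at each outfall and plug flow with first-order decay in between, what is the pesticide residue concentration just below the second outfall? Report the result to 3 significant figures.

31.3 µg/L

Conservation of mass: C = (10.20·0.3000 + 1.190·222.0) / 11.39 = 267.2/11.39 = 23.46 µg/L; combined flow 11.39 m³/s.
Decay over the reach: 23.46·exp(−kt) = 23.46·0.1232 = 2.890 µg/L.
Second outfall: C = (11.39·2.890 + 0.9900·358.0)/12.38 = 31.29 µg/L.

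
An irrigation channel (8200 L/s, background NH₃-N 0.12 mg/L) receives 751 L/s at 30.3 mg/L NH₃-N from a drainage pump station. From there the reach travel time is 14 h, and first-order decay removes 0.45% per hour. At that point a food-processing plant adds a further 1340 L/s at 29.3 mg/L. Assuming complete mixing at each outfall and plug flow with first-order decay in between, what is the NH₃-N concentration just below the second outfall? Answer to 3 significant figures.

Mass balance: C = (8200·0.1200 + 751.0·30.30) / 8951 = 23740/8951 = 2.652 mg/L; combined flow 8951 L/s.
0.45%/h lost → k = −ln(1 − 0.0045) = 0.004510 h⁻¹.
Decay over the reach: 2.652·exp(−kt) = 2.652·0.9388 = 2.490 mg/L.
At the second outfall, C = (8951·2.490 + 1340·29.30) / (8951 + 1340) = 5.981 mg/L.

5.98 mg/L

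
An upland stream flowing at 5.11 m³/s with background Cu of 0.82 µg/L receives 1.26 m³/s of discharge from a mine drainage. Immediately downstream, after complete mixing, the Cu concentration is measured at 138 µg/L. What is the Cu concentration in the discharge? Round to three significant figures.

694 µg/L

Mass balance: 5.110·0.8200 + 1.260·Cₑ = 6.370·138.0
→ Cₑ = (6.370·138.0 − 5.110·0.8200) / 1.260 = 694.3 µg/L.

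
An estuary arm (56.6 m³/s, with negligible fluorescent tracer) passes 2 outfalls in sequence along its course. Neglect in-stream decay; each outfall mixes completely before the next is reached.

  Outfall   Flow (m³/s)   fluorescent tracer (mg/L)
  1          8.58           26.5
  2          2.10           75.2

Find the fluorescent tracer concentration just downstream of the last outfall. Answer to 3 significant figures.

5.73 mg/L

After outfall 1: Q = 56.60 + 8.580 = 65.18 m³/s; C = (56.60·0 + 8.580·26.50)/65.18 = 3.488 mg/L.
After outfall 2: Q = 65.18 + 2.100 = 67.28 m³/s; C = (65.18·3.488 + 2.100·75.20)/67.28 = 5.727 mg/L.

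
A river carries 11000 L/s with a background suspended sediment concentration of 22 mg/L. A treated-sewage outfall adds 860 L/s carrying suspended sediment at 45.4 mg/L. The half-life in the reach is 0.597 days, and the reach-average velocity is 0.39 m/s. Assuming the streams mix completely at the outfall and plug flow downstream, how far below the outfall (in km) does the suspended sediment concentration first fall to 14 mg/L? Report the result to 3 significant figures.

15.3 km

Mass balance: C = (11000·22.00 + 860.0·45.40) / 11860 = 281000/11860 = 23.70 mg/L.
Half-life 0.597 d → k = ln 2 / 0.597 = 1.161 d⁻¹.
Set 23.70·exp(−k·t) = 14 → t = ln(23.70/14)/k = 39160 s = 10.88 h.
Distance = v·t = 0.39·39160 = 15270 m = 15.27 km.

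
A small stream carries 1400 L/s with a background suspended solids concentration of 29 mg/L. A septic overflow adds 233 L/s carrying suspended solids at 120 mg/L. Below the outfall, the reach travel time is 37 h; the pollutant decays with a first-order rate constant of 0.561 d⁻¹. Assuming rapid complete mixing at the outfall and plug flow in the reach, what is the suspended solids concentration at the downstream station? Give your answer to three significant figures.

17.7 mg/L

Mass balance: C = (1400·29.00 + 233.0·120.0) / 1633 = 68560/1633 = 41.98 mg/L.
First-order decay: C = 41.98·exp(−k·t) = 41.98·0.4211 = 17.68 mg/L.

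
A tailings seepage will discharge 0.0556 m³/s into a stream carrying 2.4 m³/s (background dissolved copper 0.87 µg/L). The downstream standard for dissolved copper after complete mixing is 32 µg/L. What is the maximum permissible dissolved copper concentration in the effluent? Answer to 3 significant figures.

1380 µg/L

At the limit, (Qr·Cr + Qe·Cₑ)/(Qr + Qe) = 32:
Cₑ = (2.456·32 − 2.400·0.8700) / 0.05560 = 1376 µg/L.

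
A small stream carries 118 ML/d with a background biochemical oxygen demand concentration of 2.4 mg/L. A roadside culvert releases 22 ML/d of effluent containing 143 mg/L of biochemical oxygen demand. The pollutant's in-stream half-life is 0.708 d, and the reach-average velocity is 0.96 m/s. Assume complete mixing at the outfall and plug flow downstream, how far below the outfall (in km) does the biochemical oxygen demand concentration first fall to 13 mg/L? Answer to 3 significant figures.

53.7 km

Mixed concentration C = ΣQC/ΣQ = (118.0·2.400 + 22.00·143.0) / 140.0 = 3429/140.0 = 24.49 mg/L.
Half-life 0.708 d → k = ln 2 / 0.708 = 0.9790 d⁻¹.
Set 24.49·exp(−k·t) = 13 → t = ln(24.49/13)/k = 55910 s = 15.53 h.
Distance = v·t = 0.96·55910 = 53670 m = 53.67 km.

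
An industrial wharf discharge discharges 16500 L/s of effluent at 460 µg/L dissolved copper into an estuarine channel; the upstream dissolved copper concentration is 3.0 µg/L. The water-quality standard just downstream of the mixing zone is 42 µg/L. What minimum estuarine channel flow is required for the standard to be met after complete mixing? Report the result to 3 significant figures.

177000 L/s

Set C_mix = 42: (Q·3.000 + 16500·460.0) / (Q + 16500) = 42
→ Q = 16500·(460.0 − 42)/(42 − 3.000) = 176800 L/s.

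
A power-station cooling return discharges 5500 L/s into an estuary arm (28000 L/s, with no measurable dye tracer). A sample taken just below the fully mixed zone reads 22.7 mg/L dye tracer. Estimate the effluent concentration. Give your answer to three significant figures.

Mass balance: 28000·0 + 5500·Cₑ = 33500·22.70
→ Cₑ = (33500·22.70 − 28000·0) / 5500 = 138.3 mg/L.

138 mg/L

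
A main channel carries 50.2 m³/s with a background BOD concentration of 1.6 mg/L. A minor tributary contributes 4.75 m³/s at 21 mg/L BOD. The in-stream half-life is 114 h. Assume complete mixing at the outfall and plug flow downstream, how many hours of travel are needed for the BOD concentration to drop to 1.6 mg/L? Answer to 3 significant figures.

118 h

Flow-weighted average: C = (50.20·1.600 + 4.750·21.00) / 54.95 = 180.1/54.95 = 3.277 mg/L.
Half-life 114 h → k = ln 2 / 114 = 0.006080 h⁻¹ = 0.1459 d⁻¹.
3.277·exp(−k·t) = 1.6 → t = ln(3.277/1.6)/k = 424500 s = 117.9 h.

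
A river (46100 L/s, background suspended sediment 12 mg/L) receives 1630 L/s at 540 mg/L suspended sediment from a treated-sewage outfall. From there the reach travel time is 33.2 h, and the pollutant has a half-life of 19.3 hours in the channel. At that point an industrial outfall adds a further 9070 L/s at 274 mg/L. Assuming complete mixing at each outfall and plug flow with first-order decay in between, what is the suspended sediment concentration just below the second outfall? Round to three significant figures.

Flow-weighted average: C = (46100·12.00 + 1630·540.0) / 47730 = 1433000/47730 = 30.03 mg/L; combined flow 47730 L/s.
Half-life 19.3 h → k = ln 2 / 19.3 = 0.03591 h⁻¹ = 0.8619 d⁻¹.
First-order decay: C = 30.03·exp(−k·t) = 30.03·0.3035 = 9.115 mg/L.
Second outfall: C = (47730·9.115 + 9070·274.0)/56800 = 51.41 mg/L.

51.4 mg/L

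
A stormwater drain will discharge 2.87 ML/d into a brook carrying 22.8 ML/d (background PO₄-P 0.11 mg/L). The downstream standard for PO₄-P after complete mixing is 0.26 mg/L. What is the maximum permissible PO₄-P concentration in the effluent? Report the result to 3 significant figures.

1.45 mg/L

At the limit, (Qr·Cr + Qe·Cₑ)/(Qr + Qe) = 0.26:
Cₑ = (25.67·0.26 − 22.80·0.1100) / 2.870 = 1.452 mg/L.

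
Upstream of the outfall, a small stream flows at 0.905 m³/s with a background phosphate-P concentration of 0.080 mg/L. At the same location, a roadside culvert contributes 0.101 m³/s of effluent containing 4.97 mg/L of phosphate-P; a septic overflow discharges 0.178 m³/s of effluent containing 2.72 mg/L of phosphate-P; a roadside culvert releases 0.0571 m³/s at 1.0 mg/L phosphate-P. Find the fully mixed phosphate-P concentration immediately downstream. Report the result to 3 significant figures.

Mass balance: C = (0.9050·0.08000 + 0.1010·4.970 + 0.1780·2.720 + 0.05710·1.000) / 1.241 = 1.116/1.241 = 0.8989 mg/L.

0.899 mg/L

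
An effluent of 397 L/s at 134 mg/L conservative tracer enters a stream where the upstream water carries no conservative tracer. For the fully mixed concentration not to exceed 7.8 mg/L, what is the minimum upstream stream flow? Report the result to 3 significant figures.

Set C_mix = 7.8: (Q·0 + 397.0·134.0) / (Q + 397.0) = 7.8
→ Q = 397.0·(134.0 − 7.8)/(7.8 − 0) = 6423 L/s.

6420 L/s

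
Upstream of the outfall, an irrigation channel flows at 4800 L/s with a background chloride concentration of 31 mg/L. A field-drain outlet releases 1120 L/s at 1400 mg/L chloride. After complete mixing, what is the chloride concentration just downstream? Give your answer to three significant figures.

290 mg/L

Flow-weighted average: C = (4800·31.00 + 1120·1400) / 5920 = 1717000/5920 = 290.0 mg/L.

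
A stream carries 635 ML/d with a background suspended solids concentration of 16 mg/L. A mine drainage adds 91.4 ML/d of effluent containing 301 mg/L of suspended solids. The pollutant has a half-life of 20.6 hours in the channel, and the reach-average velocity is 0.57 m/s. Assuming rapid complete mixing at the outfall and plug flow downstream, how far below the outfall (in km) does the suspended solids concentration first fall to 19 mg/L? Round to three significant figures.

61.2 km

Mixed concentration C = ΣQC/ΣQ = (635.0·16.00 + 91.40·301.0) / 726.4 = 37670/726.4 = 51.86 mg/L.
Half-life 20.6 h → k = ln 2 / 20.6 = 0.03365 h⁻¹ = 0.8076 d⁻¹.
Set 51.86·exp(−k·t) = 19 → t = ln(51.86/19)/k = 107400 s = 29.84 h.
Distance = v·t = 0.57·107400 = 61240 m = 61.24 km.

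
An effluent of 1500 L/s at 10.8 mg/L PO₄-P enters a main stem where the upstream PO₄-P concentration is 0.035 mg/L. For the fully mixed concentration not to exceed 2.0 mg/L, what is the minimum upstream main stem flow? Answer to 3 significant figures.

6720 L/s

Set C_mix = 2.0: (Q·0.03500 + 1500·10.80) / (Q + 1500) = 2.0
→ Q = 1500·(10.80 − 2.0)/(2.0 − 0.03500) = 6718 L/s.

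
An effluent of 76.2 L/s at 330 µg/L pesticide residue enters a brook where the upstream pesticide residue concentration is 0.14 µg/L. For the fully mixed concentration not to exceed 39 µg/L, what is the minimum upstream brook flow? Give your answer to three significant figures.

Set C_mix = 39: (Q·0.1400 + 76.20·330.0) / (Q + 76.20) = 39
→ Q = 76.20·(330.0 − 39)/(39 − 0.1400) = 570.6 L/s.

571 L/s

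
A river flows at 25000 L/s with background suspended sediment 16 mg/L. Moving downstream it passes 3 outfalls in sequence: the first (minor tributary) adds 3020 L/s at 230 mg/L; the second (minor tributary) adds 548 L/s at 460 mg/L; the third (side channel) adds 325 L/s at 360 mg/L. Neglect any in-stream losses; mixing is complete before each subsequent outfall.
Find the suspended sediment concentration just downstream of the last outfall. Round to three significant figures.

50.7 mg/L

Outfall 1: combined Q = 28020 L/s; C = (25000·16.00 + 3020·230.0)/28020 = 39.06 mg/L.
Outfall 2: combined Q = 28570 L/s; C = (28020·39.06 + 548.0·460.0)/28570 = 47.14 mg/L.
Outfall 3: combined Q = 28890 L/s; C = (28570·47.14 + 325.0·360.0)/28890 = 50.66 mg/L.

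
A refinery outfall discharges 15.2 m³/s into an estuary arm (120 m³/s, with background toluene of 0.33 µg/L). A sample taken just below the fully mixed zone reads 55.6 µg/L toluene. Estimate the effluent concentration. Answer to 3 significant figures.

Mass balance: 120.0·0.3300 + 15.20·Cₑ = 135.2·55.60
→ Cₑ = (135.2·55.60 − 120.0·0.3300) / 15.20 = 491.9 µg/L.

492 µg/L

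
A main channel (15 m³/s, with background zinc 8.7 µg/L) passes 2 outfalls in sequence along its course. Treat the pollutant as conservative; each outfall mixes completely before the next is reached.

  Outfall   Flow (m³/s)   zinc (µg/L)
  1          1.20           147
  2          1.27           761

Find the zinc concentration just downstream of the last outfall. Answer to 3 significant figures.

72.9 µg/L

Below outfall 1: Q → 16.20 m³/s, C = (15.00·8.700 + 1.200·147.0)/16.20 = 18.94 µg/L.
Below outfall 2: Q → 17.47 m³/s, C = (16.20·18.94 + 1.270·761.0)/17.47 = 72.89 µg/L.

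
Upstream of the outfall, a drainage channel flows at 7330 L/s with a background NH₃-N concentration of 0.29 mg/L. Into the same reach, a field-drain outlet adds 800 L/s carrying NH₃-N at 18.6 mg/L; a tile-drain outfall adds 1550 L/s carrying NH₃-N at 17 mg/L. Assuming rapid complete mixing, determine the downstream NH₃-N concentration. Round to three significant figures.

Mass balance: C = (7330·0.2900 + 800.0·18.60 + 1550·17.00) / 9680 = 43360/9680 = 4.479 mg/L.

4.48 mg/L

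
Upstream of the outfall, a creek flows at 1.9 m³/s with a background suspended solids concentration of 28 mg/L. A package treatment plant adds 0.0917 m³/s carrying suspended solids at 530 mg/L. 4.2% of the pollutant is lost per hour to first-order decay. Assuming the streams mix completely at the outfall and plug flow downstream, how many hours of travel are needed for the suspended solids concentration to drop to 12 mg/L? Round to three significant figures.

Mixed concentration C = ΣQC/ΣQ = (1.900·28.00 + 0.09170·530.0) / 1.992 = 101.8/1.992 = 51.11 mg/L.
4.2%/h lost → k = −ln(1 − 0.042) = 0.04291 h⁻¹.
51.11·exp(−k·t) = 12 → t = ln(51.11/12)/k = 121600 s = 33.77 h.

33.8 h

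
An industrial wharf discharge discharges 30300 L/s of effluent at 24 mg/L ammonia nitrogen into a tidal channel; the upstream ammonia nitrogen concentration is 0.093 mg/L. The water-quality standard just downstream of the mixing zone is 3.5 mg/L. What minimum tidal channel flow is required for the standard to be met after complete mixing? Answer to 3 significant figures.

Set C_mix = 3.5: (Q·0.09300 + 30300·24.00) / (Q + 30300) = 3.5
→ Q = 30300·(24.00 − 3.5)/(3.5 − 0.09300) = 182300 L/s.

182000 L/s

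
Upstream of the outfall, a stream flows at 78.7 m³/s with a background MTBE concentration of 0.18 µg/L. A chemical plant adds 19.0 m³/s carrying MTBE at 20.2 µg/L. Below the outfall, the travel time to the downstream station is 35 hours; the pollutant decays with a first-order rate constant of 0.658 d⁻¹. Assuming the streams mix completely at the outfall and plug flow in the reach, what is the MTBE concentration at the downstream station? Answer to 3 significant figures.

1.56 µg/L

Mixed concentration C = ΣQC/ΣQ = (78.70·0.1800 + 19.00·20.20) / 97.70 = 398.0/97.70 = 4.073 µg/L.
First-order decay: C = 4.073·exp(−k·t) = 4.073·0.3831 = 1.560 µg/L.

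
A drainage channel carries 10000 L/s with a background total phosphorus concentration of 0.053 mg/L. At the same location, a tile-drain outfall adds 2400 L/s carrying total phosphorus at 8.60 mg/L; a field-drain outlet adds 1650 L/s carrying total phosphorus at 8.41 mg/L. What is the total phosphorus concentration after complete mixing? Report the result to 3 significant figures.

2.49 mg/L

Conservation of mass: C = (10000·0.05300 + 2400·8.600 + 1650·8.410) / 14050 = 35050/14050 = 2.494 mg/L.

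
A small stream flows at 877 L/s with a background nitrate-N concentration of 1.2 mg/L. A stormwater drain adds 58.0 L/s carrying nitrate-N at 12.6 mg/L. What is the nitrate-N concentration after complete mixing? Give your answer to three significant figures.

Mixed concentration C = ΣQC/ΣQ = (877.0·1.200 + 58.00·12.60) / 935.0 = 1783/935.0 = 1.907 mg/L.

1.91 mg/L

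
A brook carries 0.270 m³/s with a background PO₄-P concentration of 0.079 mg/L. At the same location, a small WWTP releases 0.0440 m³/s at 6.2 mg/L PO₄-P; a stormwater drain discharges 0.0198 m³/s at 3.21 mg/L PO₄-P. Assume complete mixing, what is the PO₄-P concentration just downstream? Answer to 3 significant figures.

Flow-weighted average: C = (0.2700·0.07900 + 0.04400·6.200 + 0.01980·3.210) / 0.3338 = 0.3577/0.3338 = 1.072 mg/L.

1.07 mg/L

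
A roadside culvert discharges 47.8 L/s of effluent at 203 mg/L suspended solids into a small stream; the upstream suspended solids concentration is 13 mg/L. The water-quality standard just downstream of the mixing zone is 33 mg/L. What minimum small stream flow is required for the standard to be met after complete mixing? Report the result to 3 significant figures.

Set C_mix = 33: (Q·13.00 + 47.80·203.0) / (Q + 47.80) = 33
→ Q = 47.80·(203.0 − 33)/(33 − 13.00) = 406.3 L/s.

406 L/s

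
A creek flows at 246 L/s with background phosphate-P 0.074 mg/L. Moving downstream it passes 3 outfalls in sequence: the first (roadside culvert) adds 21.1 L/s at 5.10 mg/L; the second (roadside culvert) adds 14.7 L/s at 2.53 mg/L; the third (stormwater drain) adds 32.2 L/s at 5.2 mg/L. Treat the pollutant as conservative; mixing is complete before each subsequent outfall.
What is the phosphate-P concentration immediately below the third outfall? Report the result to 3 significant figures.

1.05 mg/L

Below outfall 1: Q → 267.1 L/s, C = (246.0·0.07400 + 21.10·5.100)/267.1 = 0.4710 mg/L.
Below outfall 2: Q → 281.8 L/s, C = (267.1·0.4710 + 14.70·2.530)/281.8 = 0.5784 mg/L.
Below outfall 3: Q → 314.0 L/s, C = (281.8·0.5784 + 32.20·5.200)/314.0 = 1.052 mg/L.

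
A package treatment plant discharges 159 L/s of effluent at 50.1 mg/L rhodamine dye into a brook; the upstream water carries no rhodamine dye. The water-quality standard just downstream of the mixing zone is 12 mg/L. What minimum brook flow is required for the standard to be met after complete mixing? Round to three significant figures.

505 L/s

Set C_mix = 12: (Q·0 + 159.0·50.10) / (Q + 159.0) = 12
→ Q = 159.0·(50.10 − 12)/(12 − 0) = 504.8 L/s.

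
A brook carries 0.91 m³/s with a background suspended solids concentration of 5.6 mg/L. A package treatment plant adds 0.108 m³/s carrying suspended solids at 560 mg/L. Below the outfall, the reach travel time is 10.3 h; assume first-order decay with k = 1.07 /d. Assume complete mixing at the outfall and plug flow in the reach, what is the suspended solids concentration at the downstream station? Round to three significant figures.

Conservation of mass: C = (0.9100·5.600 + 0.1080·560.0) / 1.018 = 65.58/1.018 = 64.42 mg/L.
First-order decay: C = 64.42·exp(−k·t) = 64.42·0.6318 = 40.70 mg/L.

40.7 mg/L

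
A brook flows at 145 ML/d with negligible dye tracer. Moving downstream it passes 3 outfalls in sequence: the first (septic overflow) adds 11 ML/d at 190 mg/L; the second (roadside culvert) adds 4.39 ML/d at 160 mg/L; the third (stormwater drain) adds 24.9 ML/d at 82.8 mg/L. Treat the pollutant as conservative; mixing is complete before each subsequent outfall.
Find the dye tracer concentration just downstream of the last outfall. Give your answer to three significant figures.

Outfall 1: combined Q = 156.0 ML/d; C = (145.0·0 + 11.00·190.0)/156.0 = 13.40 mg/L.
Outfall 2: combined Q = 160.4 ML/d; C = (156.0·13.40 + 4.390·160.0)/160.4 = 17.41 mg/L.
Outfall 3: combined Q = 185.3 ML/d; C = (160.4·17.41 + 24.90·82.80)/185.3 = 26.20 mg/L.

26.2 mg/L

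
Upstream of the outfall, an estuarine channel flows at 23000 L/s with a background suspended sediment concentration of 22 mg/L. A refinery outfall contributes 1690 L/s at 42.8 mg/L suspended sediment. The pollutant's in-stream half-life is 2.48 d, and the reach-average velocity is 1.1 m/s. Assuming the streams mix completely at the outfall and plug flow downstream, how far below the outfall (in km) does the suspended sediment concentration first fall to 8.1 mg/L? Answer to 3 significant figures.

Flow-weighted average: C = (23000·22.00 + 1690·42.80) / 24690 = 578300/24690 = 23.42 mg/L.
Half-life 2.48 d → k = ln 2 / 2.48 = 0.2795 d⁻¹.
Set 23.42·exp(−k·t) = 8.1 → t = ln(23.42/8.1)/k = 328300 s = 91.18 h.
Distance = v·t = 1.1·328300 = 361100 m = 361.1 km.

361 km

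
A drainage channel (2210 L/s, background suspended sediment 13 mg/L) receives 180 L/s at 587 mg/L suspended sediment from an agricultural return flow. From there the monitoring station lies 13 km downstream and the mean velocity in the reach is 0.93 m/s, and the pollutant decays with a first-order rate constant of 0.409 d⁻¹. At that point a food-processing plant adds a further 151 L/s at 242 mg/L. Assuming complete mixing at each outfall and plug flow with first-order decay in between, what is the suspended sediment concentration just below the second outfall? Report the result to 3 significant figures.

63.9 mg/L

Conservation of mass: C = (2210·13.00 + 180.0·587.0) / 2390 = 134400/2390 = 56.23 mg/L; combined flow 2390 L/s.
Travel time t = 13·1000 / 0.93 = 13980 s = 3.883 h.
Decay over the reach: 56.23·exp(−kt) = 56.23·0.9360 = 52.63 mg/L.
At the second outfall, C = (2390·52.63 + 151.0·242.0) / (2390 + 151.0) = 63.88 mg/L.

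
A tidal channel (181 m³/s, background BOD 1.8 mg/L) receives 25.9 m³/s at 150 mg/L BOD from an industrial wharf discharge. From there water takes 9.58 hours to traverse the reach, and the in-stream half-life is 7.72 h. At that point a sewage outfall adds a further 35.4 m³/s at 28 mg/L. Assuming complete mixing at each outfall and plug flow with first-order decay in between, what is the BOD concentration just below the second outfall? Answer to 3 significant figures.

Conservation of mass: C = (181.0·1.800 + 25.90·150.0) / 206.9 = 4211/206.9 = 20.35 mg/L; combined flow 206.9 m³/s.
Half-life 7.72 h → k = ln 2 / 7.72 = 0.08979 h⁻¹ = 2.155 d⁻¹.
First-order decay: C = 20.35·exp(−k·t) = 20.35·0.4231 = 8.611 mg/L.
Second outfall: C = (206.9·8.611 + 35.40·28.00)/242.3 = 11.44 mg/L.

11.4 mg/L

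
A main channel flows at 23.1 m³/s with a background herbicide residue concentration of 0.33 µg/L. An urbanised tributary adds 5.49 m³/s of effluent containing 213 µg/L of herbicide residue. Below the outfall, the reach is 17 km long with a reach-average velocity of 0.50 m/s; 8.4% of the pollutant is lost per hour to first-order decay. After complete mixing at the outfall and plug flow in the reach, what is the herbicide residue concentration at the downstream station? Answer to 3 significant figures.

Mixed concentration C = ΣQC/ΣQ = (23.10·0.3300 + 5.490·213.0) / 28.59 = 1177/28.59 = 41.17 µg/L.
Travel time t = 17·1000 / 0.50 = 34000 s = 9.444 h.
8.4%/h lost → k = −ln(1 − 0.084) = 0.08774 h⁻¹.
After decay, C = 41.17 × e^(−kt) = 41.17 × 0.4366 = 17.98 µg/L.

18.0 µg/L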